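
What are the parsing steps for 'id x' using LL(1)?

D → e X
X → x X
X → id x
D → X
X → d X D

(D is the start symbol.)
LL(1) parsing maintains a stack (initially the start symbol over $) and the input. At each step: if the stack top is a terminal, match it against the current input token; if it is a non-terminal N, replace it with the RHS of M[N, lookahead] (the unique production whose predict set contains the lookahead).

Stack is shown with the top on the left.

Stack   Input   Action
----------------------
D $     id x $  output D → X
X $     id x $  output X → id x
id x $  id x $  match 'id'
x $     x $     match 'x'
$       $       accept

The string is accepted.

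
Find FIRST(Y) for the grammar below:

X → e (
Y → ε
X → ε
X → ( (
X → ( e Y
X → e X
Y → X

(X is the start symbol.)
{ '(', 'e', ε }

To compute FIRST(Y), examine every production with Y on the left-hand side, reading each right-hand side left to right until a non-nullable symbol is reached.

FIRST sets of the other non-terminals involved (by the same procedure, iterated to a fixed point):
  FIRST(X) = { '(', 'e', ε }

From Y → ε:
  - ε-production, so ε ∈ FIRST(Y)
From Y → X:
  - X is a non-terminal: add FIRST(X) \ {ε} = { '(', 'e' }
    X is nullable and nothing follows, so the whole right-hand side can vanish: ε ∈ FIRST(Y)

Collecting: FIRST(Y) = { '(', 'e', ε }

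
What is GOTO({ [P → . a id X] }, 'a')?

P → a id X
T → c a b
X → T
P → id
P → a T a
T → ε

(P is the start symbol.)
{ [P → a . id X] }

GOTO(I, 'a') = CLOSURE({ [A → αX.β] : [A → α.Xβ] ∈ I, X = 'a' })

Items with dot before 'a', with the dot advanced:
  [P → . a id X] → [P → a . id X]
Closure adds nothing (no advanced item has the dot before a non-terminal).

GOTO = { [P → a . id X] }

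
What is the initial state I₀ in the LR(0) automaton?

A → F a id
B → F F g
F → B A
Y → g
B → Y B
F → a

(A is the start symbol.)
First, augment the grammar with A' → A
I₀ = CLOSURE({ [A' → . A] }):
  [A' → . A] has the dot before A: add [A → . F a id]
  [A → . F a id] has the dot before F: add [F → . B A], [F → . a]
  [F → . B A] has the dot before B: add [B → . F F g], [B → . Y B]
  [B → . Y B] has the dot before Y: add [Y → . g]
No further items can be added.

I₀ = { [A → . F a id], [A' → . A], [B → . F F g], [B → . Y B], [F → . B A], [F → . a], [Y → . g] }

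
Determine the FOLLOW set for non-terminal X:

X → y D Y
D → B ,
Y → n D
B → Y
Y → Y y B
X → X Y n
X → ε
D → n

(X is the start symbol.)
{ $, 'n' }

To compute FOLLOW(X), find every occurrence of X on a right-hand side N → α X β: add FIRST(β) \ {ε}, and if β is empty or nullable also add FOLLOW(N). Iterate to a fixed point.

X is the start symbol, so $ ∈ FOLLOW(X).
In X → X Y n: X is followed by Y n, add FIRST(Y n) \ {ε} = { 'n' }

Taking the union: FOLLOW(X) = { $, 'n' }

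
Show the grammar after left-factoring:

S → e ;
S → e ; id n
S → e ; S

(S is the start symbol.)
Left-factoring transforms A → αβ₁ | αβ₂ into A → αA' and A' → β₁ | β₂
(α is the longest common prefix among the alternatives). Repeat until
no nonterminal has two alternatives with a common prefix.

Round 1: S has alternatives sharing prefix 'e ;'. Introduce S': S → e ; S'
  Add: S' → ε
  Add: S' → id n
  Add: S' → S

No remaining common prefixes — done.

Resulting grammar:
S → e ; S'
S' → ε
S' → id n
S' → S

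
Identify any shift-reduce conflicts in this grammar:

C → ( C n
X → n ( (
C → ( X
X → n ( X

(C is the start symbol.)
Augment with C' → C and build the canonical LR(0) collection (I0 = CLOSURE({[C' → . C]}), then GOTO on every symbol after a dot until no new states appear). It has 10 states:
  I0: { [C → . ( C n], [C → . ( X], [C' → . C] }  — shift
  I1: { [C → ( . C n], [C → ( . X], [C → . ( C n], [C → . ( X], [X → . n ( (], [X → . n ( X] }  — shift
  I2: { [C' → C .] }  — accept
  I3: { [C → ( C . n] }  — shift
  I4: { [C → ( X .] }  — reduce
  I5: { [X → n . ( (], [X → n . ( X] }  — shift
  I6: { [X → . n ( (], [X → . n ( X], [X → n ( . (], [X → n ( . X] }  — shift
  I7: { [X → n ( ( .] }  — reduce
  I8: { [X → n ( X .] }  — reduce
  I9: { [C → ( C n .] }  — reduce

No state contains both a complete item and a shift item.

Answer: No shift-reduce conflicts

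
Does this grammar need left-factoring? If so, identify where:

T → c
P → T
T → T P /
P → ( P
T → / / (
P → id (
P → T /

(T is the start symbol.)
Yes, P has productions with common prefix 'T'

Left-factoring is needed when two productions for the same non-terminal
share a common prefix on the right-hand side.

Productions for T:
  T → c
  T → T P /
  T → / / (
Productions for P:
  P → T
  P → ( P
  P → id (
  P → T /

Found common prefix 'T' in productions for P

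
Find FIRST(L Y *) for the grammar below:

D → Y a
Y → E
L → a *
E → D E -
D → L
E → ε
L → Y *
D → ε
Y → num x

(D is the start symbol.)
FIRST sets of the non-terminals involved (from the grammar, by fixed-point iteration):
  FIRST(L) = { '*', '-', 'a', 'num' }

To compute FIRST(L Y *), process the symbols left to right:
Symbol L is a non-terminal. Add FIRST(L) \ {ε} = { '*', '-', 'a', 'num' }
L is not nullable (ε ∉ FIRST(L)), so stop here.
FIRST(L Y *) = { '*', '-', 'a', 'num' }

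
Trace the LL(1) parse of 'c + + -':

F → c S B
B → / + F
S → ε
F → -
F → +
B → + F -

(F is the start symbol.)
Stack is shown with the top on the left.

Stack    Input      Action
--------------------------
F $      c + + - $  output F → c S B
c S B $  c + + - $  match 'c'
S B $    + + - $    output S → ε
B $      + + - $    output B → + F -
+ F - $  + + - $    match '+'
F - $    + - $      output F → +
+ - $    + - $      match '+'
- $      - $        match '-'
$        $          accept

The string is accepted.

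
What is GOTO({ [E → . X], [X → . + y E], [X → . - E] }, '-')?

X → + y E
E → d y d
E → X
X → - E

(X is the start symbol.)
GOTO(I, '-') = CLOSURE({ [A → αX.β] : [A → α.Xβ] ∈ I, X = '-' })

Items with dot before '-', with the dot advanced:
  [X → . - E] → [X → - . E]
Closure of the advanced items:
  [X → - . E] has the dot before E: add [E → . d y d], [E → . X]
  [E → . X] has the dot before X: add [X → . + y E], [X → . - E]

GOTO = { [E → . X], [E → . d y d], [X → - . E], [X → . + y E], [X → . - E] }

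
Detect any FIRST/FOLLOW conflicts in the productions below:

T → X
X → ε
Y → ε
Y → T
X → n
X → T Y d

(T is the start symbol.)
A FIRST/FOLLOW conflict occurs when a non-terminal N has a nullable alternative N → β (β ⇒* ε) and another alternative N → α with FIRST(α) ∩ FOLLOW(N) ≠ ∅: on such a lookahead the parser cannot decide between expanding α and letting N vanish via β.

Nullable non-terminals: T, X, Y.
FIRST sets used below: FIRST(T) = { 'd', 'n', ε }, FIRST(Y) = { 'd', 'n', ε }
T has a nullable alternative but only one production, so nothing to check.

X: nullable alternative(s) X → ε; FOLLOW(X) = { $, 'd', 'n' }
  X → ε: FIRST \ {ε} = { } — this is the only nullable alternative, skip
  X → n: FIRST \ {ε} = { 'n' } — overlaps FOLLOW(X) on { 'n' }: CONFLICT
  X → T Y d: FIRST \ {ε} = { 'd', 'n' } — overlaps FOLLOW(X) on { 'd', 'n' }: CONFLICT

Y: nullable alternative(s) Y → ε, Y → T; FOLLOW(Y) = { 'd' }
  Y → ε: FIRST \ {ε} = { } — disjoint from FOLLOW(Y)
  Y → T: FIRST \ {ε} = { 'd', 'n' } — overlaps FOLLOW(Y) on { 'd' }: CONFLICT

So the grammar has 3 FIRST/FOLLOW conflicts (marked CONFLICT above).

Answer: Yes. X → n with FOLLOW(X) on { 'n' }; X → T Y d with FOLLOW(X) on { 'd', 'n' }; Y → T with FOLLOW(Y) on { 'd' }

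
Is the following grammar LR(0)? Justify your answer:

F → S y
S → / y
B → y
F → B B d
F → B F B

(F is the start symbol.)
Yes, the grammar is LR(0)

A grammar is LR(0) if no state in the canonical LR(0) collection has:
  - both a shift item (dot before a terminal) and a complete item (shift-reduce conflict), or
  - two or more complete items (reduce-reduce conflict; the accept item [F' → F .] counts as a complete item here).

Augment with F' → F and build the canonical LR(0) collection (I0 = CLOSURE({[F' → . F]}), then GOTO on every symbol after a dot until no new states appear). It has 12 states:
  I0: { [B → . y], [F → . B B d], [F → . B F B], [F → . S y], [F' → . F], [S → . / y] }  — shift
  I1: { [S → / . y] }  — shift
  I2: { [B → . y], [F → . B B d], [F → . B F B], [F → . S y], [F → B . B d], [F → B . F B], [S → . / y] }  — shift
  I3: { [F' → F .] }  — accept
  I4: { [F → S . y] }  — shift
  I5: { [B → y .] }  — reduce
  I6: { [F → S y .] }  — reduce
  I7: { [B → . y], [F → . B B d], [F → . B F B], [F → . S y], [F → B . B d], [F → B . F B], [F → B B . d], [S → . / y] }  — shift
  I8: { [B → . y], [F → B F . B] }  — shift
  I9: { [F → B F B .] }  — reduce
  I10: { [F → B B d .] }  — reduce
  I11: { [S → / y .] }  — reduce

Every state is either a pure shift/goto state or contains exactly one complete item and nothing to shift — no conflicts. The grammar is LR(0).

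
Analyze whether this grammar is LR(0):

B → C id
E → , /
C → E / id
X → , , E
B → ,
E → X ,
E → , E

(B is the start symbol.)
No. Shift-reduce conflict between [B → , .] and [E → . , /]

A grammar is LR(0) if no state in the canonical LR(0) collection has:
  - both a shift item (dot before a terminal) and a complete item (shift-reduce conflict), or
  - two or more complete items (reduce-reduce conflict; the accept item [B' → B .] counts as a complete item here).

Augment with B' → B and build the canonical LR(0) collection (I0 = CLOSURE({[B' → . B]}), then GOTO on every symbol after a dot until no new states appear). It has 14 states:
  I0: { [B → . ,], [B → . C id], [B' → . B], [C → . E / id], [E → . , /], [E → . , E], [E → . X ,], [X → . , , E] }  — shift
  I1: { [B → , .], [E → , . /], [E → , . E], [E → . , /], [E → . , E], [E → . X ,], [X → , . , E], [X → . , , E] }  — shift, reduce
  I2: { [B' → B .] }  — accept
  I3: { [B → C . id] }  — shift
  I4: { [C → E . / id] }  — shift
  I5: { [E → X . ,] }  — shift
  I6: { [E → X , .] }  — reduce
  I7: { [C → E / . id] }  — shift
  I8: { [C → E / id .] }  — reduce
  I9: { [B → C id .] }  — reduce
  I10: { [E → , . /], [E → , . E], [E → . , /], [E → . , E], [E → . X ,], [X → , , . E], [X → , . , E], [X → . , , E] }  — shift
  I11: { [E → , / .] }  — reduce
  I12: { [E → , E .] }  — reduce
  I13: { [E → , E .], [X → , , E .] }  — 2 reduces

Conflict in state I1:
  Shift-reduce conflict between [B → , .] and [E → . , /]
So the grammar is NOT LR(0).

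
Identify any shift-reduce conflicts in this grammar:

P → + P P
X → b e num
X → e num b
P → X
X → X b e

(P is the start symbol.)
Yes — I3: [P → X .] vs [X → X . b e]

Augment with P' → P and build the canonical LR(0) collection (I0 = CLOSURE({[P' → . P]}), then GOTO on every symbol after a dot until no new states appear). It has 14 states:
  I0: { [P → . + P P], [P → . X], [P' → . P], [X → . X b e], [X → . b e num], [X → . e num b] }  — shift
  I1: { [P → + . P P], [P → . + P P], [P → . X], [X → . X b e], [X → . b e num], [X → . e num b] }  — shift
  I2: { [P' → P .] }  — accept
  I3: { [P → X .], [X → X . b e] }  — shift, reduce
  I4: { [X → b . e num] }  — shift
  I5: { [X → e . num b] }  — shift
  I6: { [X → e num . b] }  — shift
  I7: { [X → e num b .] }  — reduce
  I8: { [X → b e . num] }  — shift
  I9: { [X → b e num .] }  — reduce
  I10: { [X → X b . e] }  — shift
  I11: { [X → X b e .] }  — reduce
  I12: { [P → + P . P], [P → . + P P], [P → . X], [X → . X b e], [X → . b e num], [X → . e num b] }  — shift
  I13: { [P → + P P .] }  — reduce

I3 contains reduce item [P → X .] and shift item [X → X . b e] — shift-reduce conflict.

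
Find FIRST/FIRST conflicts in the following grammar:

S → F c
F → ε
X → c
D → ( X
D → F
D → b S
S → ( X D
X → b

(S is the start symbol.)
A FIRST/FIRST conflict occurs when two productions N → α and N → β for the same non-terminal have FIRST(α) ∩ FIRST(β) ≠ ∅ (with ε ∈ FIRST of a nullable right-hand side, so two nullable alternatives also conflict).

FIRST sets of the non-terminals at (or reachable through a nullable prefix from) the front of some alternative:
  FIRST(F) = { ε }

Productions for S:
  S → F c: FIRST = { 'c' }
  S → ( X D: FIRST = { '(' }
Productions for X:
  X → c: FIRST = { 'c' }
  X → b: FIRST = { 'b' }
Productions for D:
  D → ( X: FIRST = { '(' }
  D → F: FIRST = { ε }
  D → b S: FIRST = { 'b' }
F has only one production, so no FIRST/FIRST conflict is possible there.

All alternatives of each non-terminal have pairwise disjoint FIRST sets.

Answer: No FIRST/FIRST conflicts.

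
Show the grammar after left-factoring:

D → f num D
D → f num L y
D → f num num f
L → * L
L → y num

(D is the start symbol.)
D → f num D'
D' → D
D' → L y
D' → num f
L → * L
L → y num

Left-factoring transforms A → αβ₁ | αβ₂ into A → αA' and A' → β₁ | β₂
(α is the longest common prefix among the alternatives). Repeat until
no nonterminal has two alternatives with a common prefix.

Round 1: D has alternatives sharing prefix 'f num'. Introduce D': D → f num D'
  Add: D' → D
  Add: D' → L y
  Add: D' → num f

No remaining common prefixes — done.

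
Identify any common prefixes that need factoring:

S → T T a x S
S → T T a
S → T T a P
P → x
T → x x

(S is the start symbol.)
Yes, S has productions with common prefix 'T T a'

Left-factoring is needed when two productions for the same non-terminal
share a common prefix on the right-hand side.

Productions for S:
  S → T T a x S
  S → T T a
  S → T T a P

Found common prefix 'T T a' in productions for S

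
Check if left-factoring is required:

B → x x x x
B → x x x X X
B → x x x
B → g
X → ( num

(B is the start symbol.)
Left-factoring is needed when two productions for the same non-terminal
share a common prefix on the right-hand side.

Productions for B:
  B → x x x x
  B → x x x X X
  B → x x x
  B → g

Found common prefix 'x x x' in productions for B

Answer: Yes, B has productions with common prefix 'x x x'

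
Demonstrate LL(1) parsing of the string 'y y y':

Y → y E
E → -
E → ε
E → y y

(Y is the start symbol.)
Stack is shown with the top on the left.

Stack  Input    Action
----------------------
Y $    y y y $  output Y → y E
y E $  y y y $  match 'y'
E $    y y $    output E → y y
y y $  y y $    match 'y'
y $    y $      match 'y'
$      $        accept

The string is accepted.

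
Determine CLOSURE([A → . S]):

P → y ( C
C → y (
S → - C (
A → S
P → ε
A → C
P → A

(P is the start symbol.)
To compute CLOSURE, for each item [A → α.Bβ] where B is a non-terminal, add [B → .γ] for all productions B → γ; repeat for the newly added items until nothing changes.

Start with: [A → . S]
  [A → . S] has the dot before S: add [S → . - C (]
No further items can be added.

CLOSURE = { [A → . S], [S → . - C (] }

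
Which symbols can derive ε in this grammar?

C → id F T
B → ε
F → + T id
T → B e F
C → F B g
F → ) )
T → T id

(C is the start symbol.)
ε-productions: B → ε
So B is immediately nullable.
No further non-terminal can be added: every production for the remaining non-terminals contains a terminal or a non-nullable non-terminal.
Nullable = { 'B' }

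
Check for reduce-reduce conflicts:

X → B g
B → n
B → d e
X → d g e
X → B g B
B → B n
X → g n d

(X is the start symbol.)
No reduce-reduce conflicts

Augment with X' → X and build the canonical LR(0) collection (I0 = CLOSURE({[X' → . X]}), then GOTO on every symbol after a dot until no new states appear). It has 15 states:
  I0: { [B → . B n], [B → . d e], [B → . n], [X → . B g B], [X → . B g], [X → . d g e], [X → . g n d], [X' → . X] }  — shift
  I1: { [B → B . n], [X → B . g B], [X → B . g] }  — shift
  I2: { [X' → X .] }  — accept
  I3: { [B → d . e], [X → d . g e] }  — shift
  I4: { [X → g . n d] }  — shift
  I5: { [B → n .] }  — reduce
  I6: { [X → g n . d] }  — shift
  I7: { [X → g n d .] }  — reduce
  I8: { [B → d e .] }  — reduce
  I9: { [X → d g . e] }  — shift
  I10: { [X → d g e .] }  — reduce
  I11: { [B → . B n], [B → . d e], [B → . n], [X → B g . B], [X → B g .] }  — shift, reduce
  I12: { [B → B n .] }  — reduce
  I13: { [B → B . n], [X → B g B .] }  — shift, reduce
  I14: { [B → d . e] }  — shift

No state contains more than one complete item.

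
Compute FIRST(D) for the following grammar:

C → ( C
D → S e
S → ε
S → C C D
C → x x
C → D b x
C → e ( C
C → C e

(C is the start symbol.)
{ '(', 'e', 'x' }

To compute FIRST(D), examine every production with D on the left-hand side, reading each right-hand side left to right until a non-nullable symbol is reached.

FIRST sets of the other non-terminals involved (by the same procedure, iterated to a fixed point):
  FIRST(S) = { '(', 'e', 'x', ε }

From D → S e:
  - S is a non-terminal: add FIRST(S) \ {ε} = { '(', 'e', 'x' }
    S is nullable, so continue to the next symbol
  - e is a terminal: add 'e' and stop

Collecting: FIRST(D) = { '(', 'e', 'x' }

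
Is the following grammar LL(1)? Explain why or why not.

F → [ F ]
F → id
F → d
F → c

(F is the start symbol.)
Yes, the grammar is LL(1).

A grammar is LL(1) if for each non-terminal N with multiple productions, the predict sets of those productions are pairwise disjoint, where PREDICT(N → α) = (FIRST(α) \ {ε}) ∪ (FOLLOW(N) if α ⇒* ε).

For F:
  PREDICT(F → '[' F ']') = { '[' }
  PREDICT(F → id) = { 'id' }
  PREDICT(F → d) = { 'd' }
  PREDICT(F → c) = { 'c' }

All predict sets are disjoint. The grammar IS LL(1).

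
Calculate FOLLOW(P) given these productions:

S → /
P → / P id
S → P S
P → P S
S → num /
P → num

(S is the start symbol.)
{ '/', 'id', 'num' }

In P → / P id: P is followed by id, add FIRST(id) \ {ε} = { 'id' }
In S → P S: P is followed by S, add FIRST(S) \ {ε} = { '/', 'num' }
In P → P S: P is followed by S, add FIRST(S) \ {ε} = { '/', 'num' }

Taking the union: FOLLOW(P) = { '/', 'id', 'num' }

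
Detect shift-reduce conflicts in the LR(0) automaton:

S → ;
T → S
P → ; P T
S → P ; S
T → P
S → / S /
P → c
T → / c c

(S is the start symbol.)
Augment with S' → S and build the canonical LR(0) collection (I0 = CLOSURE({[S' → . S]}), then GOTO on every symbol after a dot until no new states appear). It has 18 states:
  I0: { [P → . ; P T], [P → . c], [S → . / S /], [S → . ;], [S → . P ; S], [S' → . S] }  — shift
  I1: { [P → . ; P T], [P → . c], [S → . / S /], [S → . ;], [S → . P ; S], [S → / . S /] }  — shift
  I2: { [P → . ; P T], [P → . c], [P → ; . P T], [S → ; .] }  — shift, reduce
  I3: { [S → P . ; S] }  — shift
  I4: { [S' → S .] }  — accept
  I5: { [P → c .] }  — reduce
  I6: { [P → . ; P T], [P → . c], [S → . / S /], [S → . ;], [S → . P ; S], [S → P ; . S] }  — shift
  I7: { [S → P ; S .] }  — reduce
  I8: { [P → . ; P T], [P → . c], [P → ; . P T] }  — shift
  I9: { [P → . ; P T], [P → . c], [P → ; P . T], [S → . / S /], [S → . ;], [S → . P ; S], [T → . / c c], [T → . P], [T → . S] }  — shift
  I10: { [P → . ; P T], [P → . c], [S → . / S /], [S → . ;], [S → . P ; S], [S → / . S /], [T → / . c c] }  — shift
  I11: { [S → P . ; S], [T → P .] }  — shift, reduce
  I12: { [T → S .] }  — reduce
  I13: { [P → ; P T .] }  — reduce
  I14: { [S → / S . /] }  — shift
  I15: { [P → c .], [T → / c . c] }  — shift, reduce
  I16: { [T → / c c .] }  — reduce
  I17: { [S → / S / .] }  — reduce

I2 contains reduce item [S → ; .] and shift items [P → . ; P T], [P → . c] — shift-reduce conflict.
I11 contains reduce item [T → P .] and shift item [S → P . ; S] — shift-reduce conflict.
I15 contains reduce item [P → c .] and shift item [T → / c . c] — shift-reduce conflict.

Answer: Yes — I2: [S → ; .] vs [P → . ; P T]; I11: [T → P .] vs [S → P . ; S]; I15: [P → c .] vs [T → / c . c]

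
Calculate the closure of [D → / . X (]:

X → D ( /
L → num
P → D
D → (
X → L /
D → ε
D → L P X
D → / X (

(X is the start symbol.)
{ [D → . (], [D → . / X (], [D → . L P X], [D → .], [D → / . X (], [L → . num], [X → . D ( /], [X → . L /] }

Start with: [D → / . X (]
  [D → / . X (] has the dot before X: add [X → . D ( /], [X → . L /]
  [X → . D ( /] has the dot before D: add [D → . (], [D → .], [D → . L P X], [D → . / X (]
  [X → . L /] has the dot before L: add [L → . num]
No further items can be added.

CLOSURE = { [D → . (], [D → . / X (], [D → . L P X], [D → .], [D → / . X (], [L → . num], [X → . D ( /], [X → . L /] }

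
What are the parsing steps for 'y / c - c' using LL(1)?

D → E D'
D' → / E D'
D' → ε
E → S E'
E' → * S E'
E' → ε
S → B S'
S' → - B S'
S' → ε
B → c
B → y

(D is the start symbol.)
Stack is shown with the top on the left.

Stack           Input        Action
-----------------------------------
D $             y / c - c $  output D → E D'
E D' $          y / c - c $  output E → S E'
S E' D' $       y / c - c $  output S → B S'
B S' E' D' $    y / c - c $  output B → y
y S' E' D' $    y / c - c $  match 'y'
S' E' D' $      / c - c $    output S' → ε
E' D' $         / c - c $    output E' → ε
D' $            / c - c $    output D' → / E D'
/ E D' $        / c - c $    match '/'
E D' $          c - c $      output E → S E'
S E' D' $       c - c $      output S → B S'
B S' E' D' $    c - c $      output B → c
c S' E' D' $    c - c $      match 'c'
S' E' D' $      - c $        output S' → - B S'
- B S' E' D' $  - c $        match '-'
B S' E' D' $    c $          output B → c
c S' E' D' $    c $          match 'c'
S' E' D' $      $            output S' → ε
E' D' $         $            output E' → ε
D' $            $            output D' → ε
$               $            accept

The string is accepted.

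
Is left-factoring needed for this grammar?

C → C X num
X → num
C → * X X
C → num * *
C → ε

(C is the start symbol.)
No, left-factoring is not needed

Left-factoring is needed when two productions for the same non-terminal
share a common prefix on the right-hand side.

Productions for C:
  C → C X num
  C → * X X
  C → num * *
  C → ε

No common prefixes found.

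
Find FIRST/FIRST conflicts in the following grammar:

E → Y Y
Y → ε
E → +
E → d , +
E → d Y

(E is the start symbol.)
A FIRST/FIRST conflict occurs when two productions N → α and N → β for the same non-terminal have FIRST(α) ∩ FIRST(β) ≠ ∅ (with ε ∈ FIRST of a nullable right-hand side, so two nullable alternatives also conflict).

FIRST sets of the non-terminals at (or reachable through a nullable prefix from) the front of some alternative:
  FIRST(Y) = { ε }

Productions for E:
  E → Y Y: FIRST = { ε }
  E → +: FIRST = { '+' }
  E → d , +: FIRST = { 'd' }
  E → d Y: FIRST = { 'd' }
Y has only one production, so no FIRST/FIRST conflict is possible there.

Conflict for E: E → d , + and E → d Y
  Overlap: { 'd' }

Answer: Yes. E → d ',' '+' / E → d Y on { 'd' }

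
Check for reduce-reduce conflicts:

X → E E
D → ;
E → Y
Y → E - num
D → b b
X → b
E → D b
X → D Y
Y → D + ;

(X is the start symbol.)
Yes — I17: [E → Y .] vs [X → D Y .]

Augment with X' → X and build the canonical LR(0) collection (I0 = CLOSURE({[X' → . X]}), then GOTO on every symbol after a dot until no new states appear). It has 19 states:
  I0: { [D → . ;], [D → . b b], [E → . D b], [E → . Y], [X → . D Y], [X → . E E], [X → . b], [X' → . X], [Y → . D + ;], [Y → . E - num] }  — shift
  I1: { [D → ; .] }  — reduce
  I2: { [D → . ;], [D → . b b], [E → . D b], [E → . Y], [E → D . b], [X → D . Y], [Y → . D + ;], [Y → . E - num], [Y → D . + ;] }  — shift
  I3: { [D → . ;], [D → . b b], [E → . D b], [E → . Y], [X → E . E], [Y → . D + ;], [Y → . E - num], [Y → E . - num] }  — shift
  I4: { [X' → X .] }  — accept
  I5: { [E → Y .] }  — reduce
  I6: { [D → b . b], [X → b .] }  — shift, reduce
  I7: { [D → b b .] }  — reduce
  I8: { [Y → E - . num] }  — shift
  I9: { [E → D . b], [Y → D . + ;] }  — shift
  I10: { [X → E E .], [Y → E . - num] }  — shift, reduce
  I11: { [D → b . b] }  — shift
  I12: { [Y → D + . ;] }  — shift
  I13: { [E → D b .] }  — reduce
  I14: { [Y → D + ; .] }  — reduce
  I15: { [Y → E - num .] }  — reduce
  I16: { [Y → E . - num] }  — shift
  I17: { [E → Y .], [X → D Y .] }  — 2 reduces
  I18: { [D → b . b], [E → D b .] }  — shift, reduce

I17 contains complete items [E → Y .], [X → D Y .] — reduce-reduce conflict.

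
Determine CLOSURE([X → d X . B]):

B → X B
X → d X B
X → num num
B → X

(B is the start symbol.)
{ [B → . X B], [B → . X], [X → . d X B], [X → . num num], [X → d X . B] }

To compute CLOSURE, for each item [A → α.Bβ] where B is a non-terminal, add [B → .γ] for all productions B → γ; repeat for the newly added items until nothing changes.

Start with: [X → d X . B]
  [X → d X . B] has the dot before B: add [B → . X B], [B → . X]
  [B → . X B] has the dot before X: add [X → . d X B], [X → . num num]
No further items can be added.

CLOSURE = { [B → . X B], [B → . X], [X → . d X B], [X → . num num], [X → d X . B] }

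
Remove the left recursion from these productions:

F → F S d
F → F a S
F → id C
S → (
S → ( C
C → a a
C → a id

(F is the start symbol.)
F is directly left-recursive. The standard transformation for
  A → A α₁ | ... | A α_m | β₁ | ... | β_n
is
  A  → β₁ A' | ... | β_n A'
  A' → α₁ A' | ... | α_m A' | ε

F → id C becomes F → id C F'
F → F S d becomes F' → S d F'
F → F a S becomes F' → a S F'
Add F' → ε

Productions for other non-terminals are unchanged:
  S → (
  S → ( C
  C → a a
  C → a id

Resulting grammar:
F → id C F'
F' → S d F'
F' → a S F'
F' → ε
S → (
S → ( C
C → a a
C → a id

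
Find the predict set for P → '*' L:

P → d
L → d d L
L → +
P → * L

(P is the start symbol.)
PREDICT(P → '*' L) = (FIRST(RHS) \ {ε}) ∪ (FOLLOW(P) if ε ∈ FIRST(RHS), i.e. RHS ⇒* ε)
FIRST('*' L) = { '*' }
ε ∉ FIRST('*' L), so FOLLOW(P) is not added.
PREDICT(P → '*' L) = { '*' }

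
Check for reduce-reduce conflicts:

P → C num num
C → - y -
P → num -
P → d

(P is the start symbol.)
Augment with P' → P and build the canonical LR(0) collection (I0 = CLOSURE({[P' → . P]}), then GOTO on every symbol after a dot until no new states appear). It has 11 states:
  I0: { [C → . - y -], [P → . C num num], [P → . d], [P → . num -], [P' → . P] }  — shift
  I1: { [C → - . y -] }  — shift
  I2: { [P → C . num num] }  — shift
  I3: { [P' → P .] }  — accept
  I4: { [P → d .] }  — reduce
  I5: { [P → num . -] }  — shift
  I6: { [P → num - .] }  — reduce
  I7: { [P → C num . num] }  — shift
  I8: { [P → C num num .] }  — reduce
  I9: { [C → - y . -] }  — shift
  I10: { [C → - y - .] }  — reduce

No state contains more than one complete item.

Answer: No reduce-reduce conflicts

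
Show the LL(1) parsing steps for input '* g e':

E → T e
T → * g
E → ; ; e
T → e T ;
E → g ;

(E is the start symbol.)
Stack is shown with the top on the left.

Stack    Input    Action
------------------------
E $      * g e $  output E → T e
T e $    * g e $  output T → * g
* g e $  * g e $  match '*'
g e $    g e $    match 'g'
e $      e $      match 'e'
$        $        accept

The string is accepted.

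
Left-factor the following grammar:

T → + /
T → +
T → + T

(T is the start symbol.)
T → + T'
T' → /
T' → ε
T' → T

Left-factoring transforms A → αβ₁ | αβ₂ into A → αA' and A' → β₁ | β₂
(α is the longest common prefix among the alternatives). Repeat until
no nonterminal has two alternatives with a common prefix.

Round 1: T has alternatives sharing prefix '+'. Introduce T': T → + T'
  Add: T' → /
  Add: T' → ε
  Add: T' → T

No remaining common prefixes — done.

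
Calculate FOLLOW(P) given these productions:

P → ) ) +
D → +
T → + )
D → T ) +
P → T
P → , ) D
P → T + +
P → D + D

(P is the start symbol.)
{ $ }

To compute FOLLOW(P), find every occurrence of P on a right-hand side N → α P β: add FIRST(β) \ {ε}, and if β is empty or nullable also add FOLLOW(N). Iterate to a fixed point.

P is the start symbol, so $ ∈ FOLLOW(P).
P does not occur on any right-hand side.

Taking the union: FOLLOW(P) = { $ }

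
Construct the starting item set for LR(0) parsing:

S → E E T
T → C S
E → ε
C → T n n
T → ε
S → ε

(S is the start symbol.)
First, augment the grammar with S' → S
I₀ = CLOSURE({ [S' → . S] }):
  [S' → . S] has the dot before S: add [S → . E E T], [S → .]
  [S → . E E T] has the dot before E: add [E → .]
No further items can be added.

I₀ = { [E → .], [S → . E E T], [S → .], [S' → . S] }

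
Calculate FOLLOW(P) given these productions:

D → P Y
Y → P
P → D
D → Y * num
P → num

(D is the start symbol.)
{ $, '*', 'num' }

In D → P Y: P is followed by Y, add FIRST(Y) \ {ε} = { 'num' }
In Y → P: P is at the end, add FOLLOW(Y)

The FOLLOW sets referred to above (computed the same way, to a fixed point):
  FOLLOW(Y) = { $, '*', 'num' }

Taking the union: FOLLOW(P) = { $, '*', 'num' }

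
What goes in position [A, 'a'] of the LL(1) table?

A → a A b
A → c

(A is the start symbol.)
To find M[A, 'a'], we find productions for A where 'a' is in the predict set (PREDICT(N → α) = (FIRST(α) \ {ε}) ∪ (FOLLOW(N) if α ⇒* ε)).

A → a A b: PREDICT = { 'a' }
  'a' is in predict set, so this production goes in M[A, 'a']
A → c: PREDICT = { 'c' }

M[A, 'a'] = A → a A b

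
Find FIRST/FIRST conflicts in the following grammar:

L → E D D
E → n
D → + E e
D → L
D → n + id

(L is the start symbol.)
Yes. D → L / D → n '+' id on { 'n' }

FIRST sets of the non-terminals at (or reachable through a nullable prefix from) the front of some alternative:
  FIRST(L) = { 'n' }

Productions for D:
  D → + E e: FIRST = { '+' }
  D → L: FIRST = { 'n' }
  D → n + id: FIRST = { 'n' }
L, E have only one production, so no FIRST/FIRST conflict is possible there.

Conflict for D: D → L and D → n + id
  Overlap: { 'n' }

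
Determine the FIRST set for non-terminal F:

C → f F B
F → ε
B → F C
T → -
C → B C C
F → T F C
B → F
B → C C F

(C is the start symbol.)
To compute FIRST(F), examine every production with F on the left-hand side, reading each right-hand side left to right until a non-nullable symbol is reached.

FIRST sets of the other non-terminals involved (by the same procedure, iterated to a fixed point):
  FIRST(T) = { '-' }

From F → ε:
  - ε-production, so ε ∈ FIRST(F)
From F → T F C:
  - T is a non-terminal: add FIRST(T) \ {ε} = { '-' }
    T is not nullable, so stop

Collecting: FIRST(F) = { '-', ε }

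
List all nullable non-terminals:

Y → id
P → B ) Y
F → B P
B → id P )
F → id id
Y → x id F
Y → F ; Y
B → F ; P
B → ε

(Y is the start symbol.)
ε-productions: B → ε
So B is immediately nullable.
No further non-terminal can be added: every production for the remaining non-terminals contains a terminal or a non-nullable non-terminal.
Nullable = { 'B' }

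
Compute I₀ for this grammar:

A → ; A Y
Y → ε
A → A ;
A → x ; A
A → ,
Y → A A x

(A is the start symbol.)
First, augment the grammar with A' → A
I₀ = CLOSURE({ [A' → . A] }):
  [A' → . A] has the dot before A: add [A → . ; A Y], [A → . A ;], [A → . x ; A], [A → . ,]
No further items can be added.

I₀ = { [A → . ,], [A → . ; A Y], [A → . A ;], [A → . x ; A], [A' → . A] }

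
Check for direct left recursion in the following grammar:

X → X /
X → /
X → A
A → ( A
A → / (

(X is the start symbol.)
X → X /: LEFT RECURSIVE (starts with X)
X → /: starts with '/'
X → A: starts with A
A → ( A: starts with '('
A → / (: starts with '/'

The grammar has direct left recursion on: X.

Answer: Yes, X is left-recursive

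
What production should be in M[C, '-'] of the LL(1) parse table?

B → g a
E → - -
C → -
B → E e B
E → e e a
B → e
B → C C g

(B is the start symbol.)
To find M[C, '-'], we find productions for C where '-' is in the predict set (PREDICT(N → α) = (FIRST(α) \ {ε}) ∪ (FOLLOW(N) if α ⇒* ε)).

C → -: PREDICT = { '-' }
  '-' is in predict set, so this production goes in M[C, '-']

M[C, '-'] = C → -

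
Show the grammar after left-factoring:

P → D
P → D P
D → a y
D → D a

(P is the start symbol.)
Left-factoring transforms A → αβ₁ | αβ₂ into A → αA' and A' → β₁ | β₂
(α is the longest common prefix among the alternatives). Repeat until
no nonterminal has two alternatives with a common prefix.

Round 1: P has alternatives sharing prefix 'D'. Introduce P': P → D P'
  Add: P' → ε
  Add: P' → P

No remaining common prefixes — done.

Resulting grammar:
P → D P'
P' → ε
P' → P
D → a y
D → D a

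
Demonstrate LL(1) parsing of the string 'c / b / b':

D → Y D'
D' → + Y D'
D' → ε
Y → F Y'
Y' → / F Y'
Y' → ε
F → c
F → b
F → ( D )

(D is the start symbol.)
Stack is shown with the top on the left.

Stack        Input        Action
--------------------------------
D $          c / b / b $  output D → Y D'
Y D' $       c / b / b $  output Y → F Y'
F Y' D' $    c / b / b $  output F → c
c Y' D' $    c / b / b $  match 'c'
Y' D' $      / b / b $    output Y' → / F Y'
/ F Y' D' $  / b / b $    match '/'
F Y' D' $    b / b $      output F → b
b Y' D' $    b / b $      match 'b'
Y' D' $      / b $        output Y' → / F Y'
/ F Y' D' $  / b $        match '/'
F Y' D' $    b $          output F → b
b Y' D' $    b $          match 'b'
Y' D' $      $            output Y' → ε
D' $         $            output D' → ε
$            $            accept

The string is accepted.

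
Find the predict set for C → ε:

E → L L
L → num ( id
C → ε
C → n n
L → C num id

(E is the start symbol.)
{ 'num' }

PREDICT(C → ε) = (FIRST(RHS) \ {ε}) ∪ (FOLLOW(C) if ε ∈ FIRST(RHS), i.e. RHS ⇒* ε)
The right-hand side is ε (FIRST(ε) = { ε }), so the predict set is FOLLOW(C) = { 'num' }
PREDICT(C → ε) = { 'num' }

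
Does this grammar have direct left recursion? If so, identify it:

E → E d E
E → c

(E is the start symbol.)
Yes, E is left-recursive

Direct left recursion occurs when N → N α for some non-terminal N (the right-hand side begins with the left-hand side itself).

E → E d E: LEFT RECURSIVE (starts with E)
E → c: starts with c

The grammar has direct left recursion on: E.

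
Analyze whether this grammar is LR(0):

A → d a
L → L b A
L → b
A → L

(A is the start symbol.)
A grammar is LR(0) if no state in the canonical LR(0) collection has:
  - both a shift item (dot before a terminal) and a complete item (shift-reduce conflict), or
  - two or more complete items (reduce-reduce conflict; the accept item [A' → A .] counts as a complete item here).

Augment with A' → A and build the canonical LR(0) collection (I0 = CLOSURE({[A' → . A]}), then GOTO on every symbol after a dot until no new states appear). It has 8 states:
  I0: { [A → . L], [A → . d a], [A' → . A], [L → . L b A], [L → . b] }  — shift
  I1: { [A' → A .] }  — accept
  I2: { [A → L .], [L → L . b A] }  — shift, reduce
  I3: { [L → b .] }  — reduce
  I4: { [A → d . a] }  — shift
  I5: { [A → d a .] }  — reduce
  I6: { [A → . L], [A → . d a], [L → . L b A], [L → . b], [L → L b . A] }  — shift
  I7: { [L → L b A .] }  — reduce

Conflict in state I2:
  Shift-reduce conflict between [A → L .] and [L → L . b A]
So the grammar is NOT LR(0).

Answer: No. Shift-reduce conflict between [A → L .] and [L → L . b A]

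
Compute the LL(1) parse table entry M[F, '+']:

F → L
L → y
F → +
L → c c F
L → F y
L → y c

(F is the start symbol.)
F → L, F → +

To find M[F, '+'], we find productions for F where '+' is in the predict set (PREDICT(N → α) = (FIRST(α) \ {ε}) ∪ (FOLLOW(N) if α ⇒* ε)).

Relevant sets:
  FIRST(L) = { '+', 'c', 'y' }

F → L: PREDICT = { '+', 'c', 'y' }
  '+' is in predict set, so this production goes in M[F, '+']
F → +: PREDICT = { '+' }
  '+' is in predict set, so this production goes in M[F, '+']

M[F, '+'] = F → L, F → +  (a multiply-defined cell — the grammar is not LL(1))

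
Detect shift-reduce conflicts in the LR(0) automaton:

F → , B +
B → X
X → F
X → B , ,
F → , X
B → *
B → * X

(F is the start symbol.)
Yes — I3: [B → * .] vs [B → . *]

A shift-reduce conflict occurs when an LR(0) state has both:
  - a complete (reduce) item [A → α .] (dot at the end), and
  - a shift item [B → β . c γ] (dot before a terminal).

Augment with F' → F and build the canonical LR(0) collection (I0 = CLOSURE({[F' → . F]}), then GOTO on every symbol after a dot until no new states appear). It has 12 states:
  I0: { [F → . , B +], [F → . , X], [F' → . F] }  — shift
  I1: { [B → . * X], [B → . *], [B → . X], [F → , . B +], [F → , . X], [F → . , B +], [F → . , X], [X → . B , ,], [X → . F] }  — shift
  I2: { [F' → F .] }  — accept
  I3: { [B → * . X], [B → * .], [B → . * X], [B → . *], [B → . X], [F → . , B +], [F → . , X], [X → . B , ,], [X → . F] }  — shift, reduce
  I4: { [F → , B . +], [X → B . , ,] }  — shift
  I5: { [X → F .] }  — reduce
  I6: { [B → X .], [F → , X .] }  — 2 reduces
  I7: { [F → , B + .] }  — reduce
  I8: { [X → B , . ,] }  — shift
  I9: { [X → B , , .] }  — reduce
  I10: { [X → B . , ,] }  — shift
  I11: { [B → * X .], [B → X .] }  — 2 reduces

I3 contains reduce item [B → * .] and shift items [B → . *], [B → . * X], [F → . , B +], [F → . , X] — shift-reduce conflict.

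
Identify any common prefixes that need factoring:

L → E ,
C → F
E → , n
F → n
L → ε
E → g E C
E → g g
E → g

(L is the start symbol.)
Yes, E has productions with common prefix 'g'

Left-factoring is needed when two productions for the same non-terminal
share a common prefix on the right-hand side.

Productions for L:
  L → E ,
  L → ε
Productions for E:
  E → , n
  E → g E C
  E → g g
  E → g

Found common prefix 'g' in productions for E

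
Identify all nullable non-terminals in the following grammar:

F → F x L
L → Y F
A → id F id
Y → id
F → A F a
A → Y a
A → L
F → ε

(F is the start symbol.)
{ 'F' }

A non-terminal is nullable if it can derive ε (the empty string): either it has an ε-production, or it has a production whose right-hand side consists entirely of nullable non-terminals.

ε-productions: F → ε
So F is immediately nullable.
No further non-terminal can be added: every production for the remaining non-terminals contains a terminal or a non-nullable non-terminal.
Nullable = { 'F' }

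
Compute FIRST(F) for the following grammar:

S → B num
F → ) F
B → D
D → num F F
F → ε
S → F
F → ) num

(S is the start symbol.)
To compute FIRST(F), examine every production with F on the left-hand side, reading each right-hand side left to right until a non-nullable symbol is reached.

From F → ) F:
  - ')' is a terminal: add ')' and stop
From F → ε:
  - ε-production, so ε ∈ FIRST(F)
From F → ) num:
  - ')' is a terminal: add ')' and stop

Collecting: FIRST(F) = { ')', ε }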